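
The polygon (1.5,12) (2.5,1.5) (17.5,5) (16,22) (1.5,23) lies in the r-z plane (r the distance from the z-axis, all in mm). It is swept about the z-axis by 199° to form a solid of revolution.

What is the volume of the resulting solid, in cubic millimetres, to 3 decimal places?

Volume = 9056.093 mm³

Profile (r,z), 5 vertices: (1.5,12) (2.5,1.5) (17.5,5) (16,22) (1.5,23)
edge 0: (1.5,12)→(2.5,1.5)  cross = 1.5·1.5 − 2.5·12 = -27.7500; (r_i+r_j)·cross = 4·-27.7500 = -111.0000
edge 1: (2.5,1.5)→(17.5,5)  cross = 2.5·5 − 17.5·1.5 = -13.7500; (r_i+r_j)·cross = 20·-13.7500 = -275.0000
edge 2: (17.5,5)→(16,22)  cross = 17.5·22 − 16·5 = 305.0000; (r_i+r_j)·cross = 33.5·305.0000 = 10217.5000
edge 3: (16,22)→(1.5,23)  cross = 16·23 − 1.5·22 = 335.0000; (r_i+r_j)·cross = 17.5·335.0000 = 5862.5000
edge 4: (1.5,23)→(1.5,12)  cross = 1.5·12 − 1.5·23 = -16.5000; (r_i+r_j)·cross = 3·-16.5000 = -49.5000
Σcross = 582.0000 → A = |Σcross|/2 = 291.0000 mm²
Σ(r_i+r_j)·cross = 15644.5000 → first moment M = |Σ|/6 = 2607.4167
R_c = M/A = 2607.4167/291.0000 = 8.9602 mm
θ = 199° = 3.473205 rad
V = θ·R_c·A = 3.473205·8.9602·291.0000 = 9056.093 mm³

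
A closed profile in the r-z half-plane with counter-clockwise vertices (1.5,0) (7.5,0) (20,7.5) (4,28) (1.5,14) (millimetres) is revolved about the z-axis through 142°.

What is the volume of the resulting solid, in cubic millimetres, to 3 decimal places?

Volume = 5898.876 mm³

Profile (r,z), 5 vertices: (1.5,0) (7.5,0) (20,7.5) (4,28) (1.5,14)
edge 0: (1.5,0)→(7.5,0)  cross = 1.5·0 − 7.5·0 = 0.0000; (r_i+r_j)·cross = 9·0.0000 = 0.0000
edge 1: (7.5,0)→(20,7.5)  cross = 7.5·7.5 − 20·0 = 56.2500; (r_i+r_j)·cross = 27.5·56.2500 = 1546.8750
edge 2: (20,7.5)→(4,28)  cross = 20·28 − 4·7.5 = 530.0000; (r_i+r_j)·cross = 24·530.0000 = 12720.0000
edge 3: (4,28)→(1.5,14)  cross = 4·14 − 1.5·28 = 14.0000; (r_i+r_j)·cross = 5.5·14.0000 = 77.0000
edge 4: (1.5,14)→(1.5,0)  cross = 1.5·0 − 1.5·14 = -21.0000; (r_i+r_j)·cross = 3·-21.0000 = -63.0000
Σcross = 579.2500 → A = |Σcross|/2 = 289.6250 mm²
Σ(r_i+r_j)·cross = 14280.8750 → first moment M = |Σ|/6 = 2380.1458
R_c = M/A = 2380.1458/289.6250 = 8.2180 mm
θ = 142° = 2.478368 rad
V = θ·R_c·A = 2.478368·8.2180·289.6250 = 5898.876 mm³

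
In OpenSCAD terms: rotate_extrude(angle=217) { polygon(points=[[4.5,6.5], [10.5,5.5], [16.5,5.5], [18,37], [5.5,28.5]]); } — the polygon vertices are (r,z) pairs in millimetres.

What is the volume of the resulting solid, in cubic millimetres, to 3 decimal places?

Profile (r,z), 5 vertices: (4.5,6.5) (10.5,5.5) (16.5,5.5) (18,37) (5.5,28.5)
edge 0: (4.5,6.5)→(10.5,5.5)  cross = 4.5·5.5 − 10.5·6.5 = -43.5000; (r_i+r_j)·cross = 15·-43.5000 = -652.5000
edge 1: (10.5,5.5)→(16.5,5.5)  cross = 10.5·5.5 − 16.5·5.5 = -33.0000; (r_i+r_j)·cross = 27·-33.0000 = -891.0000
edge 2: (16.5,5.5)→(18,37)  cross = 16.5·37 − 18·5.5 = 511.5000; (r_i+r_j)·cross = 34.5·511.5000 = 17646.7500
edge 3: (18,37)→(5.5,28.5)  cross = 18·28.5 − 5.5·37 = 309.5000; (r_i+r_j)·cross = 23.5·309.5000 = 7273.2500
edge 4: (5.5,28.5)→(4.5,6.5)  cross = 5.5·6.5 − 4.5·28.5 = -92.5000; (r_i+r_j)·cross = 10·-92.5000 = -925.0000
Σcross = 652.0000 → A = |Σcross|/2 = 326.0000 mm²
Σ(r_i+r_j)·cross = 22451.5000 → first moment M = |Σ|/6 = 3741.9167
R_c = M/A = 3741.9167/326.0000 = 11.4783 mm
θ = 217° = 3.787364 rad
V = θ·R_c·A = 3.787364·11.4783·326.0000 = 14172.002 mm³

Volume = 14172.002 mm³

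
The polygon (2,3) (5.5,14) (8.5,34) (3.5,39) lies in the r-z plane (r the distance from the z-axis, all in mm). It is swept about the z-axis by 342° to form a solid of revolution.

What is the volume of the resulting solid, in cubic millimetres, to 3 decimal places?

Profile (r,z), 4 vertices: (2,3) (5.5,14) (8.5,34) (3.5,39)
edge 0: (2,3)→(5.5,14)  cross = 2·14 − 5.5·3 = 11.5000; (r_i+r_j)·cross = 7.5·11.5000 = 86.2500
edge 1: (5.5,14)→(8.5,34)  cross = 5.5·34 − 8.5·14 = 68.0000; (r_i+r_j)·cross = 14·68.0000 = 952.0000
edge 2: (8.5,34)→(3.5,39)  cross = 8.5·39 − 3.5·34 = 212.5000; (r_i+r_j)·cross = 12·212.5000 = 2550.0000
edge 3: (3.5,39)→(2,3)  cross = 3.5·3 − 2·39 = -67.5000; (r_i+r_j)·cross = 5.5·-67.5000 = -371.2500
Σcross = 224.5000 → A = |Σcross|/2 = 112.2500 mm²
Σ(r_i+r_j)·cross = 3217.0000 → first moment M = |Σ|/6 = 536.1667
R_c = M/A = 536.1667/112.2500 = 4.7765 mm
θ = 342° = 5.969026 rad
V = θ·R_c·A = 5.969026·4.7765·112.2500 = 3200.393 mm³

Volume = 3200.393 mm³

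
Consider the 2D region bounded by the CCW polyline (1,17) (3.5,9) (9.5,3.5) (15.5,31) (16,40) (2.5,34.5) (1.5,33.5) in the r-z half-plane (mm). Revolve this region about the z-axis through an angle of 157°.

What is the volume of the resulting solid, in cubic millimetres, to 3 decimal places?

Profile (r,z), 7 vertices: (1,17) (3.5,9) (9.5,3.5) (15.5,31) (16,40) (2.5,34.5) (1.5,33.5)
edge 0: (1,17)→(3.5,9)  cross = 1·9 − 3.5·17 = -50.5000; (r_i+r_j)·cross = 4.5·-50.5000 = -227.2500
edge 1: (3.5,9)→(9.5,3.5)  cross = 3.5·3.5 − 9.5·9 = -73.2500; (r_i+r_j)·cross = 13·-73.2500 = -952.2500
edge 2: (9.5,3.5)→(15.5,31)  cross = 9.5·31 − 15.5·3.5 = 240.2500; (r_i+r_j)·cross = 25·240.2500 = 6006.2500
edge 3: (15.5,31)→(16,40)  cross = 15.5·40 − 16·31 = 124.0000; (r_i+r_j)·cross = 31.5·124.0000 = 3906.0000
edge 4: (16,40)→(2.5,34.5)  cross = 16·34.5 − 2.5·40 = 452.0000; (r_i+r_j)·cross = 18.5·452.0000 = 8362.0000
edge 5: (2.5,34.5)→(1.5,33.5)  cross = 2.5·33.5 − 1.5·34.5 = 32.0000; (r_i+r_j)·cross = 4·32.0000 = 128.0000
edge 6: (1.5,33.5)→(1,17)  cross = 1.5·17 − 1·33.5 = -8.0000; (r_i+r_j)·cross = 2.5·-8.0000 = -20.0000
Σcross = 716.5000 → A = |Σcross|/2 = 358.2500 mm²
Σ(r_i+r_j)·cross = 17202.7500 → first moment M = |Σ|/6 = 2867.1250
R_c = M/A = 2867.1250/358.2500 = 8.0031 mm
θ = 157° = 2.740167 rad
V = θ·R_c·A = 2.740167·8.0031·358.2500 = 7856.401 mm³

Volume = 7856.401 mm³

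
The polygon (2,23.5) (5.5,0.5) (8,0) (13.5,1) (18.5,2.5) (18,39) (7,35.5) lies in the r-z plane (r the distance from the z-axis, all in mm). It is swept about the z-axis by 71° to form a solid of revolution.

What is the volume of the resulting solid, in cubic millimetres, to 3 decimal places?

Profile (r,z), 7 vertices: (2,23.5) (5.5,0.5) (8,0) (13.5,1) (18.5,2.5) (18,39) (7,35.5)
edge 0: (2,23.5)→(5.5,0.5)  cross = 2·0.5 − 5.5·23.5 = -128.2500; (r_i+r_j)·cross = 7.5·-128.2500 = -961.8750
edge 1: (5.5,0.5)→(8,0)  cross = 5.5·0 − 8·0.5 = -4.0000; (r_i+r_j)·cross = 13.5·-4.0000 = -54.0000
edge 2: (8,0)→(13.5,1)  cross = 8·1 − 13.5·0 = 8.0000; (r_i+r_j)·cross = 21.5·8.0000 = 172.0000
edge 3: (13.5,1)→(18.5,2.5)  cross = 13.5·2.5 − 18.5·1 = 15.2500; (r_i+r_j)·cross = 32·15.2500 = 488.0000
edge 4: (18.5,2.5)→(18,39)  cross = 18.5·39 − 18·2.5 = 676.5000; (r_i+r_j)·cross = 36.5·676.5000 = 24692.2500
edge 5: (18,39)→(7,35.5)  cross = 18·35.5 − 7·39 = 366.0000; (r_i+r_j)·cross = 25·366.0000 = 9150.0000
edge 6: (7,35.5)→(2,23.5)  cross = 7·23.5 − 2·35.5 = 93.5000; (r_i+r_j)·cross = 9·93.5000 = 841.5000
Σcross = 1027.0000 → A = |Σcross|/2 = 513.5000 mm²
Σ(r_i+r_j)·cross = 34327.8750 → first moment M = |Σ|/6 = 5721.3125
R_c = M/A = 5721.3125/513.5000 = 11.1418 mm
θ = 71° = 1.239184 rad
V = θ·R_c·A = 1.239184·11.1418·513.5000 = 7089.758 mm³

Volume = 7089.758 mm³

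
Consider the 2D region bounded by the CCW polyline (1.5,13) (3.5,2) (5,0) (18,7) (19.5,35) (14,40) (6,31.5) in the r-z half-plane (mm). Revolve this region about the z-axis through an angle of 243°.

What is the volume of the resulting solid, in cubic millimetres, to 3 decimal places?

Volume = 23311.746 mm³

Profile (r,z), 7 vertices: (1.5,13) (3.5,2) (5,0) (18,7) (19.5,35) (14,40) (6,31.5)
edge 0: (1.5,13)→(3.5,2)  cross = 1.5·2 − 3.5·13 = -42.5000; (r_i+r_j)·cross = 5·-42.5000 = -212.5000
edge 1: (3.5,2)→(5,0)  cross = 3.5·0 − 5·2 = -10.0000; (r_i+r_j)·cross = 8.5·-10.0000 = -85.0000
edge 2: (5,0)→(18,7)  cross = 5·7 − 18·0 = 35.0000; (r_i+r_j)·cross = 23·35.0000 = 805.0000
edge 3: (18,7)→(19.5,35)  cross = 18·35 − 19.5·7 = 493.5000; (r_i+r_j)·cross = 37.5·493.5000 = 18506.2500
edge 4: (19.5,35)→(14,40)  cross = 19.5·40 − 14·35 = 290.0000; (r_i+r_j)·cross = 33.5·290.0000 = 9715.0000
edge 5: (14,40)→(6,31.5)  cross = 14·31.5 − 6·40 = 201.0000; (r_i+r_j)·cross = 20·201.0000 = 4020.0000
edge 6: (6,31.5)→(1.5,13)  cross = 6·13 − 1.5·31.5 = 30.7500; (r_i+r_j)·cross = 7.5·30.7500 = 230.6250
Σcross = 997.7500 → A = |Σcross|/2 = 498.8750 mm²
Σ(r_i+r_j)·cross = 32979.3750 → first moment M = |Σ|/6 = 5496.5625
R_c = M/A = 5496.5625/498.8750 = 11.0179 mm
θ = 243° = 4.241150 rad
V = θ·R_c·A = 4.241150·11.0179·498.8750 = 23311.746 mm³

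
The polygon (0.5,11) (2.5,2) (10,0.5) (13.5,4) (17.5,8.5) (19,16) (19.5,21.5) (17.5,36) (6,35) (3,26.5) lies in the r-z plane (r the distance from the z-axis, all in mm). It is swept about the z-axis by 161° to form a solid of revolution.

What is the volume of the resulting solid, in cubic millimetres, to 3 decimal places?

Volume = 14902.671 mm³

Profile (r,z), 10 vertices: (0.5,11) (2.5,2) (10,0.5) (13.5,4) (17.5,8.5) (19,16) (19.5,21.5) (17.5,36) (6,35) (3,26.5)
edge 0: (0.5,11)→(2.5,2)  cross = 0.5·2 − 2.5·11 = -26.5000; (r_i+r_j)·cross = 3·-26.5000 = -79.5000
edge 1: (2.5,2)→(10,0.5)  cross = 2.5·0.5 − 10·2 = -18.7500; (r_i+r_j)·cross = 12.5·-18.7500 = -234.3750
edge 2: (10,0.5)→(13.5,4)  cross = 10·4 − 13.5·0.5 = 33.2500; (r_i+r_j)·cross = 23.5·33.2500 = 781.3750
edge 3: (13.5,4)→(17.5,8.5)  cross = 13.5·8.5 − 17.5·4 = 44.7500; (r_i+r_j)·cross = 31·44.7500 = 1387.2500
edge 4: (17.5,8.5)→(19,16)  cross = 17.5·16 − 19·8.5 = 118.5000; (r_i+r_j)·cross = 36.5·118.5000 = 4325.2500
edge 5: (19,16)→(19.5,21.5)  cross = 19·21.5 − 19.5·16 = 96.5000; (r_i+r_j)·cross = 38.5·96.5000 = 3715.2500
edge 6: (19.5,21.5)→(17.5,36)  cross = 19.5·36 − 17.5·21.5 = 325.7500; (r_i+r_j)·cross = 37·325.7500 = 12052.7500
edge 7: (17.5,36)→(6,35)  cross = 17.5·35 − 6·36 = 396.5000; (r_i+r_j)·cross = 23.5·396.5000 = 9317.7500
edge 8: (6,35)→(3,26.5)  cross = 6·26.5 − 3·35 = 54.0000; (r_i+r_j)·cross = 9·54.0000 = 486.0000
edge 9: (3,26.5)→(0.5,11)  cross = 3·11 − 0.5·26.5 = 19.7500; (r_i+r_j)·cross = 3.5·19.7500 = 69.1250
Σcross = 1043.7500 → A = |Σcross|/2 = 521.8750 mm²
Σ(r_i+r_j)·cross = 31820.8750 → first moment M = |Σ|/6 = 5303.4792
R_c = M/A = 5303.4792/521.8750 = 10.1624 mm
θ = 161° = 2.809980 rad
V = θ·R_c·A = 2.809980·10.1624·521.8750 = 14902.671 mm³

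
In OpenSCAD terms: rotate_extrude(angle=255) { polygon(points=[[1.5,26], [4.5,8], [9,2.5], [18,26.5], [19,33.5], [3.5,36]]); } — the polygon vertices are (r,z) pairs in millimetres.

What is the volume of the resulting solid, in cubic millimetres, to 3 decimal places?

Volume = 15126.627 mm³

Profile (r,z), 6 vertices: (1.5,26) (4.5,8) (9,2.5) (18,26.5) (19,33.5) (3.5,36)
edge 0: (1.5,26)→(4.5,8)  cross = 1.5·8 − 4.5·26 = -105.0000; (r_i+r_j)·cross = 6·-105.0000 = -630.0000
edge 1: (4.5,8)→(9,2.5)  cross = 4.5·2.5 − 9·8 = -60.7500; (r_i+r_j)·cross = 13.5·-60.7500 = -820.1250
edge 2: (9,2.5)→(18,26.5)  cross = 9·26.5 − 18·2.5 = 193.5000; (r_i+r_j)·cross = 27·193.5000 = 5224.5000
edge 3: (18,26.5)→(19,33.5)  cross = 18·33.5 − 19·26.5 = 99.5000; (r_i+r_j)·cross = 37·99.5000 = 3681.5000
edge 4: (19,33.5)→(3.5,36)  cross = 19·36 − 3.5·33.5 = 566.7500; (r_i+r_j)·cross = 22.5·566.7500 = 12751.8750
edge 5: (3.5,36)→(1.5,26)  cross = 3.5·26 − 1.5·36 = 37.0000; (r_i+r_j)·cross = 5·37.0000 = 185.0000
Σcross = 731.0000 → A = |Σcross|/2 = 365.5000 mm²
Σ(r_i+r_j)·cross = 20392.7500 → first moment M = |Σ|/6 = 3398.7917
R_c = M/A = 3398.7917/365.5000 = 9.2990 mm
θ = 255° = 4.450590 rad
V = θ·R_c·A = 4.450590·9.2990·365.5000 = 15126.627 mm³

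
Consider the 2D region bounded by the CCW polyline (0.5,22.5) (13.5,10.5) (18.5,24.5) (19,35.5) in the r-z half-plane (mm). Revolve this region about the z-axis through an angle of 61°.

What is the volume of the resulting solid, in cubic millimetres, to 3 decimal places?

Volume = 2723.909 mm³

Profile (r,z), 4 vertices: (0.5,22.5) (13.5,10.5) (18.5,24.5) (19,35.5)
edge 0: (0.5,22.5)→(13.5,10.5)  cross = 0.5·10.5 − 13.5·22.5 = -298.5000; (r_i+r_j)·cross = 14·-298.5000 = -4179.0000
edge 1: (13.5,10.5)→(18.5,24.5)  cross = 13.5·24.5 − 18.5·10.5 = 136.5000; (r_i+r_j)·cross = 32·136.5000 = 4368.0000
edge 2: (18.5,24.5)→(19,35.5)  cross = 18.5·35.5 − 19·24.5 = 191.2500; (r_i+r_j)·cross = 37.5·191.2500 = 7171.8750
edge 3: (19,35.5)→(0.5,22.5)  cross = 19·22.5 − 0.5·35.5 = 409.7500; (r_i+r_j)·cross = 19.5·409.7500 = 7990.1250
Σcross = 439.0000 → A = |Σcross|/2 = 219.5000 mm²
Σ(r_i+r_j)·cross = 15351.0000 → first moment M = |Σ|/6 = 2558.5000
R_c = M/A = 2558.5000/219.5000 = 11.6560 mm
θ = 61° = 1.064651 rad
V = θ·R_c·A = 1.064651·11.6560·219.5000 = 2723.909 mm³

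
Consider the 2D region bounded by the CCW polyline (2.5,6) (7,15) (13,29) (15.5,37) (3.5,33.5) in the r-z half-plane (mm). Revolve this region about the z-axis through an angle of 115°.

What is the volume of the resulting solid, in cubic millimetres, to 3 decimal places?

Profile (r,z), 5 vertices: (2.5,6) (7,15) (13,29) (15.5,37) (3.5,33.5)
edge 0: (2.5,6)→(7,15)  cross = 2.5·15 − 7·6 = -4.5000; (r_i+r_j)·cross = 9.5·-4.5000 = -42.7500
edge 1: (7,15)→(13,29)  cross = 7·29 − 13·15 = 8.0000; (r_i+r_j)·cross = 20·8.0000 = 160.0000
edge 2: (13,29)→(15.5,37)  cross = 13·37 − 15.5·29 = 31.5000; (r_i+r_j)·cross = 28.5·31.5000 = 897.7500
edge 3: (15.5,37)→(3.5,33.5)  cross = 15.5·33.5 − 3.5·37 = 389.7500; (r_i+r_j)·cross = 19·389.7500 = 7405.2500
edge 4: (3.5,33.5)→(2.5,6)  cross = 3.5·6 − 2.5·33.5 = -62.7500; (r_i+r_j)·cross = 6·-62.7500 = -376.5000
Σcross = 362.0000 → A = |Σcross|/2 = 181.0000 mm²
Σ(r_i+r_j)·cross = 8043.7500 → first moment M = |Σ|/6 = 1340.6250
R_c = M/A = 1340.6250/181.0000 = 7.4068 mm
θ = 115° = 2.007129 rad
V = θ·R_c·A = 2.007129·7.4068·181.0000 = 2690.807 mm³

Volume = 2690.807 mm³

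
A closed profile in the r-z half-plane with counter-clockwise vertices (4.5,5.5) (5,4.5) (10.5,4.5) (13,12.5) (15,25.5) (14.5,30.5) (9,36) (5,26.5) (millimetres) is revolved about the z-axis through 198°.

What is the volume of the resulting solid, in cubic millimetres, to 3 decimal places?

Volume = 7856.868 mm³

Profile (r,z), 8 vertices: (4.5,5.5) (5,4.5) (10.5,4.5) (13,12.5) (15,25.5) (14.5,30.5) (9,36) (5,26.5)
edge 0: (4.5,5.5)→(5,4.5)  cross = 4.5·4.5 − 5·5.5 = -7.2500; (r_i+r_j)·cross = 9.5·-7.2500 = -68.8750
edge 1: (5,4.5)→(10.5,4.5)  cross = 5·4.5 − 10.5·4.5 = -24.7500; (r_i+r_j)·cross = 15.5·-24.7500 = -383.6250
edge 2: (10.5,4.5)→(13,12.5)  cross = 10.5·12.5 − 13·4.5 = 72.7500; (r_i+r_j)·cross = 23.5·72.7500 = 1709.6250
edge 3: (13,12.5)→(15,25.5)  cross = 13·25.5 − 15·12.5 = 144.0000; (r_i+r_j)·cross = 28·144.0000 = 4032.0000
edge 4: (15,25.5)→(14.5,30.5)  cross = 15·30.5 − 14.5·25.5 = 87.7500; (r_i+r_j)·cross = 29.5·87.7500 = 2588.6250
edge 5: (14.5,30.5)→(9,36)  cross = 14.5·36 − 9·30.5 = 247.5000; (r_i+r_j)·cross = 23.5·247.5000 = 5816.2500
edge 6: (9,36)→(5,26.5)  cross = 9·26.5 − 5·36 = 58.5000; (r_i+r_j)·cross = 14·58.5000 = 819.0000
edge 7: (5,26.5)→(4.5,5.5)  cross = 5·5.5 − 4.5·26.5 = -91.7500; (r_i+r_j)·cross = 9.5·-91.7500 = -871.6250
Σcross = 486.7500 → A = |Σcross|/2 = 243.3750 mm²
Σ(r_i+r_j)·cross = 13641.3750 → first moment M = |Σ|/6 = 2273.5625
R_c = M/A = 2273.5625/243.3750 = 9.3418 mm
θ = 198° = 3.455752 rad
V = θ·R_c·A = 3.455752·9.3418·243.3750 = 7856.868 mm³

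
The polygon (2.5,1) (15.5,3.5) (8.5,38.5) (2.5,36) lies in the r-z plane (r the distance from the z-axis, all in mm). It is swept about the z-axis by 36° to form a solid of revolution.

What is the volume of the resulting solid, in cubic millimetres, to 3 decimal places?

Volume = 1608.103 mm³

Profile (r,z), 4 vertices: (2.5,1) (15.5,3.5) (8.5,38.5) (2.5,36)
edge 0: (2.5,1)→(15.5,3.5)  cross = 2.5·3.5 − 15.5·1 = -6.7500; (r_i+r_j)·cross = 18·-6.7500 = -121.5000
edge 1: (15.5,3.5)→(8.5,38.5)  cross = 15.5·38.5 − 8.5·3.5 = 567.0000; (r_i+r_j)·cross = 24·567.0000 = 13608.0000
edge 2: (8.5,38.5)→(2.5,36)  cross = 8.5·36 − 2.5·38.5 = 209.7500; (r_i+r_j)·cross = 11·209.7500 = 2307.2500
edge 3: (2.5,36)→(2.5,1)  cross = 2.5·1 − 2.5·36 = -87.5000; (r_i+r_j)·cross = 5·-87.5000 = -437.5000
Σcross = 682.5000 → A = |Σcross|/2 = 341.2500 mm²
Σ(r_i+r_j)·cross = 15356.2500 → first moment M = |Σ|/6 = 2559.3750
R_c = M/A = 2559.3750/341.2500 = 7.5000 mm
θ = 36° = 0.628319 rad
V = θ·R_c·A = 0.628319·7.5000·341.2500 = 1608.103 mm³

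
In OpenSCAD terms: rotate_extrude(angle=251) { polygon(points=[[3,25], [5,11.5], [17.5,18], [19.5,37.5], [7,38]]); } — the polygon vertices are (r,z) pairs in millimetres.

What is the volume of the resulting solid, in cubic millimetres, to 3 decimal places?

Profile (r,z), 5 vertices: (3,25) (5,11.5) (17.5,18) (19.5,37.5) (7,38)
edge 0: (3,25)→(5,11.5)  cross = 3·11.5 − 5·25 = -90.5000; (r_i+r_j)·cross = 8·-90.5000 = -724.0000
edge 1: (5,11.5)→(17.5,18)  cross = 5·18 − 17.5·11.5 = -111.2500; (r_i+r_j)·cross = 22.5·-111.2500 = -2503.1250
edge 2: (17.5,18)→(19.5,37.5)  cross = 17.5·37.5 − 19.5·18 = 305.2500; (r_i+r_j)·cross = 37·305.2500 = 11294.2500
edge 3: (19.5,37.5)→(7,38)  cross = 19.5·38 − 7·37.5 = 478.5000; (r_i+r_j)·cross = 26.5·478.5000 = 12680.2500
edge 4: (7,38)→(3,25)  cross = 7·25 − 3·38 = 61.0000; (r_i+r_j)·cross = 10·61.0000 = 610.0000
Σcross = 643.0000 → A = |Σcross|/2 = 321.5000 mm²
Σ(r_i+r_j)·cross = 21357.3750 → first moment M = |Σ|/6 = 3559.5625
R_c = M/A = 3559.5625/321.5000 = 11.0717 mm
θ = 251° = 4.380776 rad
V = θ·R_c·A = 4.380776·11.0717·321.5000 = 15593.647 mm³

Volume = 15593.647 mm³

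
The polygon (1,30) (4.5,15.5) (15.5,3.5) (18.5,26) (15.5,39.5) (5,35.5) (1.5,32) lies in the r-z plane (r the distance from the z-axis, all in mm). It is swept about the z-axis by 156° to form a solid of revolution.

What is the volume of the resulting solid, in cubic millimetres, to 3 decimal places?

Volume = 11550.886 mm³

Profile (r,z), 7 vertices: (1,30) (4.5,15.5) (15.5,3.5) (18.5,26) (15.5,39.5) (5,35.5) (1.5,32)
edge 0: (1,30)→(4.5,15.5)  cross = 1·15.5 − 4.5·30 = -119.5000; (r_i+r_j)·cross = 5.5·-119.5000 = -657.2500
edge 1: (4.5,15.5)→(15.5,3.5)  cross = 4.5·3.5 − 15.5·15.5 = -224.5000; (r_i+r_j)·cross = 20·-224.5000 = -4490.0000
edge 2: (15.5,3.5)→(18.5,26)  cross = 15.5·26 − 18.5·3.5 = 338.2500; (r_i+r_j)·cross = 34·338.2500 = 11500.5000
edge 3: (18.5,26)→(15.5,39.5)  cross = 18.5·39.5 − 15.5·26 = 327.7500; (r_i+r_j)·cross = 34·327.7500 = 11143.5000
edge 4: (15.5,39.5)→(5,35.5)  cross = 15.5·35.5 − 5·39.5 = 352.7500; (r_i+r_j)·cross = 20.5·352.7500 = 7231.3750
edge 5: (5,35.5)→(1.5,32)  cross = 5·32 − 1.5·35.5 = 106.7500; (r_i+r_j)·cross = 6.5·106.7500 = 693.8750
edge 6: (1.5,32)→(1,30)  cross = 1.5·30 − 1·32 = 13.0000; (r_i+r_j)·cross = 2.5·13.0000 = 32.5000
Σcross = 794.5000 → A = |Σcross|/2 = 397.2500 mm²
Σ(r_i+r_j)·cross = 25454.5000 → first moment M = |Σ|/6 = 4242.4167
R_c = M/A = 4242.4167/397.2500 = 10.6795 mm
θ = 156° = 2.722714 rad
V = θ·R_c·A = 2.722714·10.6795·397.2500 = 11550.886 mm³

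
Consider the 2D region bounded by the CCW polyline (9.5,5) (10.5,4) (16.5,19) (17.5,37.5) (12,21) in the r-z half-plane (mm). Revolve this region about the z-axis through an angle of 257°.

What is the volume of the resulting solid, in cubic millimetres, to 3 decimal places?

Volume = 5692.095 mm³

Profile (r,z), 5 vertices: (9.5,5) (10.5,4) (16.5,19) (17.5,37.5) (12,21)
edge 0: (9.5,5)→(10.5,4)  cross = 9.5·4 − 10.5·5 = -14.5000; (r_i+r_j)·cross = 20·-14.5000 = -290.0000
edge 1: (10.5,4)→(16.5,19)  cross = 10.5·19 − 16.5·4 = 133.5000; (r_i+r_j)·cross = 27·133.5000 = 3604.5000
edge 2: (16.5,19)→(17.5,37.5)  cross = 16.5·37.5 − 17.5·19 = 286.2500; (r_i+r_j)·cross = 34·286.2500 = 9732.5000
edge 3: (17.5,37.5)→(12,21)  cross = 17.5·21 − 12·37.5 = -82.5000; (r_i+r_j)·cross = 29.5·-82.5000 = -2433.7500
edge 4: (12,21)→(9.5,5)  cross = 12·5 − 9.5·21 = -139.5000; (r_i+r_j)·cross = 21.5·-139.5000 = -2999.2500
Σcross = 183.2500 → A = |Σcross|/2 = 91.6250 mm²
Σ(r_i+r_j)·cross = 7614.0000 → first moment M = |Σ|/6 = 1269.0000
R_c = M/A = 1269.0000/91.6250 = 13.8499 mm
θ = 257° = 4.485496 rad
V = θ·R_c·A = 4.485496·13.8499·91.6250 = 5692.095 mm³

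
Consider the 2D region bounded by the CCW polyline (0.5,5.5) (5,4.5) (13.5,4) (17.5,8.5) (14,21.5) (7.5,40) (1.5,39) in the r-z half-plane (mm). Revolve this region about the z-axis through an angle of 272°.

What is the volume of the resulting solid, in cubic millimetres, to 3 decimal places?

Profile (r,z), 7 vertices: (0.5,5.5) (5,4.5) (13.5,4) (17.5,8.5) (14,21.5) (7.5,40) (1.5,39)
edge 0: (0.5,5.5)→(5,4.5)  cross = 0.5·4.5 − 5·5.5 = -25.2500; (r_i+r_j)·cross = 5.5·-25.2500 = -138.8750
edge 1: (5,4.5)→(13.5,4)  cross = 5·4 − 13.5·4.5 = -40.7500; (r_i+r_j)·cross = 18.5·-40.7500 = -753.8750
edge 2: (13.5,4)→(17.5,8.5)  cross = 13.5·8.5 − 17.5·4 = 44.7500; (r_i+r_j)·cross = 31·44.7500 = 1387.2500
edge 3: (17.5,8.5)→(14,21.5)  cross = 17.5·21.5 − 14·8.5 = 257.2500; (r_i+r_j)·cross = 31.5·257.2500 = 8103.3750
edge 4: (14,21.5)→(7.5,40)  cross = 14·40 − 7.5·21.5 = 398.7500; (r_i+r_j)·cross = 21.5·398.7500 = 8573.1250
edge 5: (7.5,40)→(1.5,39)  cross = 7.5·39 − 1.5·40 = 232.5000; (r_i+r_j)·cross = 9·232.5000 = 2092.5000
edge 6: (1.5,39)→(0.5,5.5)  cross = 1.5·5.5 − 0.5·39 = -11.2500; (r_i+r_j)·cross = 2·-11.2500 = -22.5000
Σcross = 856.0000 → A = |Σcross|/2 = 428.0000 mm²
Σ(r_i+r_j)·cross = 19241.0000 → first moment M = |Σ|/6 = 3206.8333
R_c = M/A = 3206.8333/428.0000 = 7.4926 mm
θ = 272° = 4.747296 rad
V = θ·R_c·A = 4.747296·7.4926·428.0000 = 15223.786 mm³

Volume = 15223.786 mm³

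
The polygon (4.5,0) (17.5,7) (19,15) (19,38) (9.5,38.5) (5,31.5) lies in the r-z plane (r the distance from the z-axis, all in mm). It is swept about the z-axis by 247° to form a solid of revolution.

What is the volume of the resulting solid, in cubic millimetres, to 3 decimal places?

Profile (r,z), 6 vertices: (4.5,0) (17.5,7) (19,15) (19,38) (9.5,38.5) (5,31.5)
edge 0: (4.5,0)→(17.5,7)  cross = 4.5·7 − 17.5·0 = 31.5000; (r_i+r_j)·cross = 22·31.5000 = 693.0000
edge 1: (17.5,7)→(19,15)  cross = 17.5·15 − 19·7 = 129.5000; (r_i+r_j)·cross = 36.5·129.5000 = 4726.7500
edge 2: (19,15)→(19,38)  cross = 19·38 − 19·15 = 437.0000; (r_i+r_j)·cross = 38·437.0000 = 16606.0000
edge 3: (19,38)→(9.5,38.5)  cross = 19·38.5 − 9.5·38 = 370.5000; (r_i+r_j)·cross = 28.5·370.5000 = 10559.2500
edge 4: (9.5,38.5)→(5,31.5)  cross = 9.5·31.5 − 5·38.5 = 106.7500; (r_i+r_j)·cross = 14.5·106.7500 = 1547.8750
edge 5: (5,31.5)→(4.5,0)  cross = 5·0 − 4.5·31.5 = -141.7500; (r_i+r_j)·cross = 9.5·-141.7500 = -1346.6250
Σcross = 933.5000 → A = |Σcross|/2 = 466.7500 mm²
Σ(r_i+r_j)·cross = 32786.2500 → first moment M = |Σ|/6 = 5464.3750
R_c = M/A = 5464.3750/466.7500 = 11.7073 mm
θ = 247° = 4.310963 rad
V = θ·R_c·A = 4.310963·11.7073·466.7500 = 23556.720 mm³

Volume = 23556.720 mm³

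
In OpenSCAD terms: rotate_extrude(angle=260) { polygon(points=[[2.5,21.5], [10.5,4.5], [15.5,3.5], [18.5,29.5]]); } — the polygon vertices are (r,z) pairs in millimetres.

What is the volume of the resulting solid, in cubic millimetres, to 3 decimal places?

Profile (r,z), 4 vertices: (2.5,21.5) (10.5,4.5) (15.5,3.5) (18.5,29.5)
edge 0: (2.5,21.5)→(10.5,4.5)  cross = 2.5·4.5 − 10.5·21.5 = -214.5000; (r_i+r_j)·cross = 13·-214.5000 = -2788.5000
edge 1: (10.5,4.5)→(15.5,3.5)  cross = 10.5·3.5 − 15.5·4.5 = -33.0000; (r_i+r_j)·cross = 26·-33.0000 = -858.0000
edge 2: (15.5,3.5)→(18.5,29.5)  cross = 15.5·29.5 − 18.5·3.5 = 392.5000; (r_i+r_j)·cross = 34·392.5000 = 13345.0000
edge 3: (18.5,29.5)→(2.5,21.5)  cross = 18.5·21.5 − 2.5·29.5 = 324.0000; (r_i+r_j)·cross = 21·324.0000 = 6804.0000
Σcross = 469.0000 → A = |Σcross|/2 = 234.5000 mm²
Σ(r_i+r_j)·cross = 16502.5000 → first moment M = |Σ|/6 = 2750.4167
R_c = M/A = 2750.4167/234.5000 = 11.7289 mm
θ = 260° = 4.537856 rad
V = θ·R_c·A = 4.537856·11.7289·234.5000 = 12480.995 mm³

Volume = 12480.995 mm³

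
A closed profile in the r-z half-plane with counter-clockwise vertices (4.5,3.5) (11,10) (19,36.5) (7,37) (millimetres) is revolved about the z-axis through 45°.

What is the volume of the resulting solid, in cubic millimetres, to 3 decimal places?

Volume = 2153.005 mm³

Profile (r,z), 4 vertices: (4.5,3.5) (11,10) (19,36.5) (7,37)
edge 0: (4.5,3.5)→(11,10)  cross = 4.5·10 − 11·3.5 = 6.5000; (r_i+r_j)·cross = 15.5·6.5000 = 100.7500
edge 1: (11,10)→(19,36.5)  cross = 11·36.5 − 19·10 = 211.5000; (r_i+r_j)·cross = 30·211.5000 = 6345.0000
edge 2: (19,36.5)→(7,37)  cross = 19·37 − 7·36.5 = 447.5000; (r_i+r_j)·cross = 26·447.5000 = 11635.0000
edge 3: (7,37)→(4.5,3.5)  cross = 7·3.5 − 4.5·37 = -142.0000; (r_i+r_j)·cross = 11.5·-142.0000 = -1633.0000
Σcross = 523.5000 → A = |Σcross|/2 = 261.7500 mm²
Σ(r_i+r_j)·cross = 16447.7500 → first moment M = |Σ|/6 = 2741.2917
R_c = M/A = 2741.2917/261.7500 = 10.4729 mm
θ = 45° = 0.785398 rad
V = θ·R_c·A = 0.785398·10.4729·261.7500 = 2153.005 mm³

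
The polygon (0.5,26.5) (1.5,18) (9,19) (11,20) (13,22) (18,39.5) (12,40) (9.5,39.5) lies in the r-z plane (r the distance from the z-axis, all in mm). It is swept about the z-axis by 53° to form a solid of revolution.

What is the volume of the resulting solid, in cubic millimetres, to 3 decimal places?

Profile (r,z), 8 vertices: (0.5,26.5) (1.5,18) (9,19) (11,20) (13,22) (18,39.5) (12,40) (9.5,39.5)
edge 0: (0.5,26.5)→(1.5,18)  cross = 0.5·18 − 1.5·26.5 = -30.7500; (r_i+r_j)·cross = 2·-30.7500 = -61.5000
edge 1: (1.5,18)→(9,19)  cross = 1.5·19 − 9·18 = -133.5000; (r_i+r_j)·cross = 10.5·-133.5000 = -1401.7500
edge 2: (9,19)→(11,20)  cross = 9·20 − 11·19 = -29.0000; (r_i+r_j)·cross = 20·-29.0000 = -580.0000
edge 3: (11,20)→(13,22)  cross = 11·22 − 13·20 = -18.0000; (r_i+r_j)·cross = 24·-18.0000 = -432.0000
edge 4: (13,22)→(18,39.5)  cross = 13·39.5 − 18·22 = 117.5000; (r_i+r_j)·cross = 31·117.5000 = 3642.5000
edge 5: (18,39.5)→(12,40)  cross = 18·40 − 12·39.5 = 246.0000; (r_i+r_j)·cross = 30·246.0000 = 7380.0000
edge 6: (12,40)→(9.5,39.5)  cross = 12·39.5 − 9.5·40 = 94.0000; (r_i+r_j)·cross = 21.5·94.0000 = 2021.0000
edge 7: (9.5,39.5)→(0.5,26.5)  cross = 9.5·26.5 − 0.5·39.5 = 232.0000; (r_i+r_j)·cross = 10·232.0000 = 2320.0000
Σcross = 478.2500 → A = |Σcross|/2 = 239.1250 mm²
Σ(r_i+r_j)·cross = 12888.2500 → first moment M = |Σ|/6 = 2148.0417
R_c = M/A = 2148.0417/239.1250 = 8.9829 mm
θ = 53° = 0.925025 rad
V = θ·R_c·A = 0.925025·8.9829·239.1250 = 1986.991 mm³

Volume = 1986.991 mm³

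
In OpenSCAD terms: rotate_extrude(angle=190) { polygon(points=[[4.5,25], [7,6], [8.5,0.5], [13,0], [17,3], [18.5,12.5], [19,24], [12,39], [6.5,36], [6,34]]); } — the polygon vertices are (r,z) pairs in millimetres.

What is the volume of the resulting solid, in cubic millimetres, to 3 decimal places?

Volume = 16185.733 mm³

Profile (r,z), 10 vertices: (4.5,25) (7,6) (8.5,0.5) (13,0) (17,3) (18.5,12.5) (19,24) (12,39) (6.5,36) (6,34)
edge 0: (4.5,25)→(7,6)  cross = 4.5·6 − 7·25 = -148.0000; (r_i+r_j)·cross = 11.5·-148.0000 = -1702.0000
edge 1: (7,6)→(8.5,0.5)  cross = 7·0.5 − 8.5·6 = -47.5000; (r_i+r_j)·cross = 15.5·-47.5000 = -736.2500
edge 2: (8.5,0.5)→(13,0)  cross = 8.5·0 − 13·0.5 = -6.5000; (r_i+r_j)·cross = 21.5·-6.5000 = -139.7500
edge 3: (13,0)→(17,3)  cross = 13·3 − 17·0 = 39.0000; (r_i+r_j)·cross = 30·39.0000 = 1170.0000
edge 4: (17,3)→(18.5,12.5)  cross = 17·12.5 − 18.5·3 = 157.0000; (r_i+r_j)·cross = 35.5·157.0000 = 5573.5000
edge 5: (18.5,12.5)→(19,24)  cross = 18.5·24 − 19·12.5 = 206.5000; (r_i+r_j)·cross = 37.5·206.5000 = 7743.7500
edge 6: (19,24)→(12,39)  cross = 19·39 − 12·24 = 453.0000; (r_i+r_j)·cross = 31·453.0000 = 14043.0000
edge 7: (12,39)→(6.5,36)  cross = 12·36 − 6.5·39 = 178.5000; (r_i+r_j)·cross = 18.5·178.5000 = 3302.2500
edge 8: (6.5,36)→(6,34)  cross = 6.5·34 − 6·36 = 5.0000; (r_i+r_j)·cross = 12.5·5.0000 = 62.5000
edge 9: (6,34)→(4.5,25)  cross = 6·25 − 4.5·34 = -3.0000; (r_i+r_j)·cross = 10.5·-3.0000 = -31.5000
Σcross = 834.0000 → A = |Σcross|/2 = 417.0000 mm²
Σ(r_i+r_j)·cross = 29285.5000 → first moment M = |Σ|/6 = 4880.9167
R_c = M/A = 4880.9167/417.0000 = 11.7048 mm
θ = 190° = 3.316126 rad
V = θ·R_c·A = 3.316126·11.7048·417.0000 = 16185.733 mm³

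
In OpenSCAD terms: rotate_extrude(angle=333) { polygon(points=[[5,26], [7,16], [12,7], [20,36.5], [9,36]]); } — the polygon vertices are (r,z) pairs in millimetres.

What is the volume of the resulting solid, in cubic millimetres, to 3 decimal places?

Volume = 17149.601 mm³

Profile (r,z), 5 vertices: (5,26) (7,16) (12,7) (20,36.5) (9,36)
edge 0: (5,26)→(7,16)  cross = 5·16 − 7·26 = -102.0000; (r_i+r_j)·cross = 12·-102.0000 = -1224.0000
edge 1: (7,16)→(12,7)  cross = 7·7 − 12·16 = -143.0000; (r_i+r_j)·cross = 19·-143.0000 = -2717.0000
edge 2: (12,7)→(20,36.5)  cross = 12·36.5 − 20·7 = 298.0000; (r_i+r_j)·cross = 32·298.0000 = 9536.0000
edge 3: (20,36.5)→(9,36)  cross = 20·36 − 9·36.5 = 391.5000; (r_i+r_j)·cross = 29·391.5000 = 11353.5000
edge 4: (9,36)→(5,26)  cross = 9·26 − 5·36 = 54.0000; (r_i+r_j)·cross = 14·54.0000 = 756.0000
Σcross = 498.5000 → A = |Σcross|/2 = 249.2500 mm²
Σ(r_i+r_j)·cross = 17704.5000 → first moment M = |Σ|/6 = 2950.7500
R_c = M/A = 2950.7500/249.2500 = 11.8385 mm
θ = 333° = 5.811946 rad
V = θ·R_c·A = 5.811946·11.8385·249.2500 = 17149.601 mm³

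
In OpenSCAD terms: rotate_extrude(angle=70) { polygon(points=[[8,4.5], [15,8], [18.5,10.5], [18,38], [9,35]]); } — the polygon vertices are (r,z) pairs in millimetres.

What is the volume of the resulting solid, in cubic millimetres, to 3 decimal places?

Volume = 4622.875 mm³

Profile (r,z), 5 vertices: (8,4.5) (15,8) (18.5,10.5) (18,38) (9,35)
edge 0: (8,4.5)→(15,8)  cross = 8·8 − 15·4.5 = -3.5000; (r_i+r_j)·cross = 23·-3.5000 = -80.5000
edge 1: (15,8)→(18.5,10.5)  cross = 15·10.5 − 18.5·8 = 9.5000; (r_i+r_j)·cross = 33.5·9.5000 = 318.2500
edge 2: (18.5,10.5)→(18,38)  cross = 18.5·38 − 18·10.5 = 514.0000; (r_i+r_j)·cross = 36.5·514.0000 = 18761.0000
edge 3: (18,38)→(9,35)  cross = 18·35 − 9·38 = 288.0000; (r_i+r_j)·cross = 27·288.0000 = 7776.0000
edge 4: (9,35)→(8,4.5)  cross = 9·4.5 − 8·35 = -239.5000; (r_i+r_j)·cross = 17·-239.5000 = -4071.5000
Σcross = 568.5000 → A = |Σcross|/2 = 284.2500 mm²
Σ(r_i+r_j)·cross = 22703.2500 → first moment M = |Σ|/6 = 3783.8750
R_c = M/A = 3783.8750/284.2500 = 13.3118 mm
θ = 70° = 1.221730 rad
V = θ·R_c·A = 1.221730·13.3118·284.2500 = 4622.875 mm³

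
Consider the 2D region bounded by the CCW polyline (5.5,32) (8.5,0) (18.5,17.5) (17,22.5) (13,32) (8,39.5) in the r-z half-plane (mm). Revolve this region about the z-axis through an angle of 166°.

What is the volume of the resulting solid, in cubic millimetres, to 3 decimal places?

Profile (r,z), 6 vertices: (5.5,32) (8.5,0) (18.5,17.5) (17,22.5) (13,32) (8,39.5)
edge 0: (5.5,32)→(8.5,0)  cross = 5.5·0 − 8.5·32 = -272.0000; (r_i+r_j)·cross = 14·-272.0000 = -3808.0000
edge 1: (8.5,0)→(18.5,17.5)  cross = 8.5·17.5 − 18.5·0 = 148.7500; (r_i+r_j)·cross = 27·148.7500 = 4016.2500
edge 2: (18.5,17.5)→(17,22.5)  cross = 18.5·22.5 − 17·17.5 = 118.7500; (r_i+r_j)·cross = 35.5·118.7500 = 4215.6250
edge 3: (17,22.5)→(13,32)  cross = 17·32 − 13·22.5 = 251.5000; (r_i+r_j)·cross = 30·251.5000 = 7545.0000
edge 4: (13,32)→(8,39.5)  cross = 13·39.5 − 8·32 = 257.5000; (r_i+r_j)·cross = 21·257.5000 = 5407.5000
edge 5: (8,39.5)→(5.5,32)  cross = 8·32 − 5.5·39.5 = 38.7500; (r_i+r_j)·cross = 13.5·38.7500 = 523.1250
Σcross = 543.2500 → A = |Σcross|/2 = 271.6250 mm²
Σ(r_i+r_j)·cross = 17899.5000 → first moment M = |Σ|/6 = 2983.2500
R_c = M/A = 2983.2500/271.6250 = 10.9830 mm
θ = 166° = 2.897247 rad
V = θ·R_c·A = 2.897247·10.9830·271.6250 = 8643.211 mm³

Volume = 8643.211 mm³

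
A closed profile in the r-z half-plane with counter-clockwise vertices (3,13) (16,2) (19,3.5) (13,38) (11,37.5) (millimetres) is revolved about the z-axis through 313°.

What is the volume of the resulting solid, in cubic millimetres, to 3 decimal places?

Profile (r,z), 5 vertices: (3,13) (16,2) (19,3.5) (13,38) (11,37.5)
edge 0: (3,13)→(16,2)  cross = 3·2 − 16·13 = -202.0000; (r_i+r_j)·cross = 19·-202.0000 = -3838.0000
edge 1: (16,2)→(19,3.5)  cross = 16·3.5 − 19·2 = 18.0000; (r_i+r_j)·cross = 35·18.0000 = 630.0000
edge 2: (19,3.5)→(13,38)  cross = 19·38 − 13·3.5 = 676.5000; (r_i+r_j)·cross = 32·676.5000 = 21648.0000
edge 3: (13,38)→(11,37.5)  cross = 13·37.5 − 11·38 = 69.5000; (r_i+r_j)·cross = 24·69.5000 = 1668.0000
edge 4: (11,37.5)→(3,13)  cross = 11·13 − 3·37.5 = 30.5000; (r_i+r_j)·cross = 14·30.5000 = 427.0000
Σcross = 592.5000 → A = |Σcross|/2 = 296.2500 mm²
Σ(r_i+r_j)·cross = 20535.0000 → first moment M = |Σ|/6 = 3422.5000
R_c = M/A = 3422.5000/296.2500 = 11.5527 mm
θ = 313° = 5.462881 rad
V = θ·R_c·A = 5.462881·11.5527·296.2500 = 18696.709 mm³

Volume = 18696.709 mm³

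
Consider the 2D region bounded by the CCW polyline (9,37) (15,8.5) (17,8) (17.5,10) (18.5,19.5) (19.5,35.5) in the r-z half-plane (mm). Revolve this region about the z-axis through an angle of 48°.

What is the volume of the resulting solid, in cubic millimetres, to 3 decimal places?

Volume = 2283.728 mm³

Profile (r,z), 6 vertices: (9,37) (15,8.5) (17,8) (17.5,10) (18.5,19.5) (19.5,35.5)
edge 0: (9,37)→(15,8.5)  cross = 9·8.5 − 15·37 = -478.5000; (r_i+r_j)·cross = 24·-478.5000 = -11484.0000
edge 1: (15,8.5)→(17,8)  cross = 15·8 − 17·8.5 = -24.5000; (r_i+r_j)·cross = 32·-24.5000 = -784.0000
edge 2: (17,8)→(17.5,10)  cross = 17·10 − 17.5·8 = 30.0000; (r_i+r_j)·cross = 34.5·30.0000 = 1035.0000
edge 3: (17.5,10)→(18.5,19.5)  cross = 17.5·19.5 − 18.5·10 = 156.2500; (r_i+r_j)·cross = 36·156.2500 = 5625.0000
edge 4: (18.5,19.5)→(19.5,35.5)  cross = 18.5·35.5 − 19.5·19.5 = 276.5000; (r_i+r_j)·cross = 38·276.5000 = 10507.0000
edge 5: (19.5,35.5)→(9,37)  cross = 19.5·37 − 9·35.5 = 402.0000; (r_i+r_j)·cross = 28.5·402.0000 = 11457.0000
Σcross = 361.7500 → A = |Σcross|/2 = 180.8750 mm²
Σ(r_i+r_j)·cross = 16356.0000 → first moment M = |Σ|/6 = 2726.0000
R_c = M/A = 2726.0000/180.8750 = 15.0712 mm
θ = 48° = 0.837758 rad
V = θ·R_c·A = 0.837758·15.0712·180.8750 = 2283.728 mm³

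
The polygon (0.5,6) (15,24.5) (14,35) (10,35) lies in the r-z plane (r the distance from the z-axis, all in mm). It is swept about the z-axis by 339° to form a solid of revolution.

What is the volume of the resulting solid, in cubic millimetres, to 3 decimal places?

Profile (r,z), 4 vertices: (0.5,6) (15,24.5) (14,35) (10,35)
edge 0: (0.5,6)→(15,24.5)  cross = 0.5·24.5 − 15·6 = -77.7500; (r_i+r_j)·cross = 15.5·-77.7500 = -1205.1250
edge 1: (15,24.5)→(14,35)  cross = 15·35 − 14·24.5 = 182.0000; (r_i+r_j)·cross = 29·182.0000 = 5278.0000
edge 2: (14,35)→(10,35)  cross = 14·35 − 10·35 = 140.0000; (r_i+r_j)·cross = 24·140.0000 = 3360.0000
edge 3: (10,35)→(0.5,6)  cross = 10·6 − 0.5·35 = 42.5000; (r_i+r_j)·cross = 10.5·42.5000 = 446.2500
Σcross = 286.7500 → A = |Σcross|/2 = 143.3750 mm²
Σ(r_i+r_j)·cross = 7879.1250 → first moment M = |Σ|/6 = 1313.1875
R_c = M/A = 1313.1875/143.3750 = 9.1591 mm
θ = 339° = 5.916666 rad
V = θ·R_c·A = 5.916666·9.1591·143.3750 = 7769.692 mm³

Volume = 7769.692 mm³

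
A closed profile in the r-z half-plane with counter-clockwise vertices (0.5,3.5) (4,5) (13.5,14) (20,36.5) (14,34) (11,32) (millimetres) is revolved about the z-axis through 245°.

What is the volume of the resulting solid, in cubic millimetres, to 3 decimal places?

Profile (r,z), 6 vertices: (0.5,3.5) (4,5) (13.5,14) (20,36.5) (14,34) (11,32)
edge 0: (0.5,3.5)→(4,5)  cross = 0.5·5 − 4·3.5 = -11.5000; (r_i+r_j)·cross = 4.5·-11.5000 = -51.7500
edge 1: (4,5)→(13.5,14)  cross = 4·14 − 13.5·5 = -11.5000; (r_i+r_j)·cross = 17.5·-11.5000 = -201.2500
edge 2: (13.5,14)→(20,36.5)  cross = 13.5·36.5 − 20·14 = 212.7500; (r_i+r_j)·cross = 33.5·212.7500 = 7127.1250
edge 3: (20,36.5)→(14,34)  cross = 20·34 − 14·36.5 = 169.0000; (r_i+r_j)·cross = 34·169.0000 = 5746.0000
edge 4: (14,34)→(11,32)  cross = 14·32 − 11·34 = 74.0000; (r_i+r_j)·cross = 25·74.0000 = 1850.0000
edge 5: (11,32)→(0.5,3.5)  cross = 11·3.5 − 0.5·32 = 22.5000; (r_i+r_j)·cross = 11.5·22.5000 = 258.7500
Σcross = 455.2500 → A = |Σcross|/2 = 227.6250 mm²
Σ(r_i+r_j)·cross = 14728.8750 → first moment M = |Σ|/6 = 2454.8125
R_c = M/A = 2454.8125/227.6250 = 10.7845 mm
θ = 245° = 4.276057 rad
V = θ·R_c·A = 4.276057·10.7845·227.6250 = 10496.917 mm³

Volume = 10496.917 mm³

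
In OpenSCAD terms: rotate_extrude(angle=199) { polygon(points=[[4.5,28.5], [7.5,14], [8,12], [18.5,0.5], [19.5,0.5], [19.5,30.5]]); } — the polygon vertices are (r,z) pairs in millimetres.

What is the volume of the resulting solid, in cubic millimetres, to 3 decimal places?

Profile (r,z), 6 vertices: (4.5,28.5) (7.5,14) (8,12) (18.5,0.5) (19.5,0.5) (19.5,30.5)
edge 0: (4.5,28.5)→(7.5,14)  cross = 4.5·14 − 7.5·28.5 = -150.7500; (r_i+r_j)·cross = 12·-150.7500 = -1809.0000
edge 1: (7.5,14)→(8,12)  cross = 7.5·12 − 8·14 = -22.0000; (r_i+r_j)·cross = 15.5·-22.0000 = -341.0000
edge 2: (8,12)→(18.5,0.5)  cross = 8·0.5 − 18.5·12 = -218.0000; (r_i+r_j)·cross = 26.5·-218.0000 = -5777.0000
edge 3: (18.5,0.5)→(19.5,0.5)  cross = 18.5·0.5 − 19.5·0.5 = -0.5000; (r_i+r_j)·cross = 38·-0.5000 = -19.0000
edge 4: (19.5,0.5)→(19.5,30.5)  cross = 19.5·30.5 − 19.5·0.5 = 585.0000; (r_i+r_j)·cross = 39·585.0000 = 22815.0000
edge 5: (19.5,30.5)→(4.5,28.5)  cross = 19.5·28.5 − 4.5·30.5 = 418.5000; (r_i+r_j)·cross = 24·418.5000 = 10044.0000
Σcross = 612.2500 → A = |Σcross|/2 = 306.1250 mm²
Σ(r_i+r_j)·cross = 24913.0000 → first moment M = |Σ|/6 = 4152.1667
R_c = M/A = 4152.1667/306.1250 = 13.5636 mm
θ = 199° = 3.473205 rad
V = θ·R_c·A = 3.473205·13.5636·306.1250 = 14421.327 mm³

Volume = 14421.327 mm³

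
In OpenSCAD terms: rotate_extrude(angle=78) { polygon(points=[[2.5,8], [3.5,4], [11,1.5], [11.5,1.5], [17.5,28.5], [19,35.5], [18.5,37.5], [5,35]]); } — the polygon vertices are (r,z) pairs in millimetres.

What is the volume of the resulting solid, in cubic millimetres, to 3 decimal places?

Profile (r,z), 8 vertices: (2.5,8) (3.5,4) (11,1.5) (11.5,1.5) (17.5,28.5) (19,35.5) (18.5,37.5) (5,35)
edge 0: (2.5,8)→(3.5,4)  cross = 2.5·4 − 3.5·8 = -18.0000; (r_i+r_j)·cross = 6·-18.0000 = -108.0000
edge 1: (3.5,4)→(11,1.5)  cross = 3.5·1.5 − 11·4 = -38.7500; (r_i+r_j)·cross = 14.5·-38.7500 = -561.8750
edge 2: (11,1.5)→(11.5,1.5)  cross = 11·1.5 − 11.5·1.5 = -0.7500; (r_i+r_j)·cross = 22.5·-0.7500 = -16.8750
edge 3: (11.5,1.5)→(17.5,28.5)  cross = 11.5·28.5 − 17.5·1.5 = 301.5000; (r_i+r_j)·cross = 29·301.5000 = 8743.5000
edge 4: (17.5,28.5)→(19,35.5)  cross = 17.5·35.5 − 19·28.5 = 79.7500; (r_i+r_j)·cross = 36.5·79.7500 = 2910.8750
edge 5: (19,35.5)→(18.5,37.5)  cross = 19·37.5 − 18.5·35.5 = 55.7500; (r_i+r_j)·cross = 37.5·55.7500 = 2090.6250
edge 6: (18.5,37.5)→(5,35)  cross = 18.5·35 − 5·37.5 = 460.0000; (r_i+r_j)·cross = 23.5·460.0000 = 10810.0000
edge 7: (5,35)→(2.5,8)  cross = 5·8 − 2.5·35 = -47.5000; (r_i+r_j)·cross = 7.5·-47.5000 = -356.2500
Σcross = 792.0000 → A = |Σcross|/2 = 396.0000 mm²
Σ(r_i+r_j)·cross = 23512.0000 → first moment M = |Σ|/6 = 3918.6667
R_c = M/A = 3918.6667/396.0000 = 9.8956 mm
θ = 78° = 1.361357 rad
V = θ·R_c·A = 1.361357·9.8956·396.0000 = 5334.704 mm³

Volume = 5334.704 mm³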